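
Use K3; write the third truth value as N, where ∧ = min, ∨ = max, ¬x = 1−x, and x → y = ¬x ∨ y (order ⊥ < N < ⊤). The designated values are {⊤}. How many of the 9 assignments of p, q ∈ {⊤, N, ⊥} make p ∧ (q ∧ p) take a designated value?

1

Designated under: (p=⊤, q=⊤).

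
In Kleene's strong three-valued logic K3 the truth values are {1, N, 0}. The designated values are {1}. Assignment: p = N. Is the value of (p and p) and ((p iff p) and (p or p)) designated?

No

p and p = N and N = N
p iff p = N iff N = N
p or p = N or N = N
(p iff p) and (p or p) = N and N = N
(p and p) and ((p iff p) and (p or p)) = N and N = N
N ∉ {1}.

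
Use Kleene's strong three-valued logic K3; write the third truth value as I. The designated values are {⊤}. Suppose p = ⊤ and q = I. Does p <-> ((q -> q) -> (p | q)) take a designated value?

Yes

q -> q = I -> I = I  [~I | I]
p | q = ⊤ | I = ⊤
(q -> q) -> (p | q) = I -> ⊤ = ⊤
p <-> ((q -> q) -> (p | q)) = ⊤ <-> ⊤ = ⊤
⊤ ∈ {⊤}.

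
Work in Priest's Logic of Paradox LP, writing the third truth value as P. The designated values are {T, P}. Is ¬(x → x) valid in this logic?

No

Countermodel: x=T gives F, which is not designated.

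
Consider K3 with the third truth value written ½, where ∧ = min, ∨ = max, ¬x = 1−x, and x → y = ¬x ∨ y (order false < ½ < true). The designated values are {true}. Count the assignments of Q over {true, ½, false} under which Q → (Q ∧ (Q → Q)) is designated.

2

Q=true: true ✓
Q=½: ½ ·
Q=false: true ✓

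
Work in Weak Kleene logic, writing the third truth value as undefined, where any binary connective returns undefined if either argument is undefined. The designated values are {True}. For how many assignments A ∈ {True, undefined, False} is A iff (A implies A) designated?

1

A=True: True ✓
A=undefined: undefined ·
A=False: False ·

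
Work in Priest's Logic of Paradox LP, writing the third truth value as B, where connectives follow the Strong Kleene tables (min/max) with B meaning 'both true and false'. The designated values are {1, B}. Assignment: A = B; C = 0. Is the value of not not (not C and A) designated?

not C = not 0 = 1
not C and A = 1 and B = B
not (not C and A) = not B = B
not not (not C and A) = not B = B
B ∈ {1, B}.

Yes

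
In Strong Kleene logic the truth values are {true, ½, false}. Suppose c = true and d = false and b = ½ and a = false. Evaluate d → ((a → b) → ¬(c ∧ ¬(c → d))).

a → b = false → ½ = true  [¬false ∨ ½]
c → d = true → false = false
¬(c → d) = ¬false = true
c ∧ ¬(c → d) = true ∧ true = true
¬(c ∧ ¬(c → d)) = ¬true = false
(a → b) → ¬(c ∧ ¬(c → d)) = true → false = false
d → ((a → b) → ¬(c ∧ ¬(c → d))) = false → false = true

true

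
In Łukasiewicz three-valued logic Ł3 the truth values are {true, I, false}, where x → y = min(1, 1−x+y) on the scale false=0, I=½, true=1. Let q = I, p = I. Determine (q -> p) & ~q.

q -> p = I -> I = true  [min(1, 1−½+½)]
~q = ~I = I
(q -> p) & ~q = true & I = I

I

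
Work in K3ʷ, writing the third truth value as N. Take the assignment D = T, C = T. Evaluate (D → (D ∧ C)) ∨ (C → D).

T

D ∧ C = T ∧ T = T
D → (D ∧ C) = T → T = T
C → D = T → T = T
(D → (D ∧ C)) ∨ (C → D) = T ∨ T = T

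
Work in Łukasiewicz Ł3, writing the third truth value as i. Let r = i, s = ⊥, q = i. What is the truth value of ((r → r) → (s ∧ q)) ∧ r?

r → r = i → i = ⊤
s ∧ q = ⊥ ∧ i = ⊥
(r → r) → (s ∧ q) = ⊤ → ⊥ = ⊥
((r → r) → (s ∧ q)) ∧ r = ⊥ ∧ i = ⊥

⊥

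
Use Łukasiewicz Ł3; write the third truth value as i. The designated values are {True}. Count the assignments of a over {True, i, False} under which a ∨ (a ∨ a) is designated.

1

a=True: True ✓
a=i: i ·
a=False: False ·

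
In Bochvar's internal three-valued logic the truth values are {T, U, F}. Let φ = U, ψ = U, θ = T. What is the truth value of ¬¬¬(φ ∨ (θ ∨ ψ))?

U

θ ∨ ψ = T ∨ U = U
φ ∨ (θ ∨ ψ) = U ∨ U = U
¬(φ ∨ (θ ∨ ψ)) = ¬U = U
¬¬(φ ∨ (θ ∨ ψ)) = ¬U = U
¬¬¬(φ ∨ (θ ∨ ψ)) = ¬U = U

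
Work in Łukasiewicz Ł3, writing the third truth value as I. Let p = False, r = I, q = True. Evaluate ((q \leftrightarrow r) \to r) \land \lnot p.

q \leftrightarrow r = True \leftrightarrow I = I  [1 − |1−½|]
(q \leftrightarrow r) \to r = I \to I = True
\lnot p = \lnot False = True
((q \leftrightarrow r) \to r) \land \lnot p = True \land True = True

True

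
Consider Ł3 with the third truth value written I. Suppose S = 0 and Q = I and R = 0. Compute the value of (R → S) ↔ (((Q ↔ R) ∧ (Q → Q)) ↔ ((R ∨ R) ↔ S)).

R → S = 0 → 0 = 1
Q ↔ R = I ↔ 0 = I
Q → Q = I → I = 1
(Q ↔ R) ∧ (Q → Q) = I ∧ 1 = I
R ∨ R = 0 ∨ 0 = 0
(R ∨ R) ↔ S = 0 ↔ 0 = 1
((Q ↔ R) ∧ (Q → Q)) ↔ ((R ∨ R) ↔ S) = I ↔ 1 = I
(R → S) ↔ (((Q ↔ R) ∧ (Q → Q)) ↔ ((R ∨ R) ↔ S)) = 1 ↔ I = I

I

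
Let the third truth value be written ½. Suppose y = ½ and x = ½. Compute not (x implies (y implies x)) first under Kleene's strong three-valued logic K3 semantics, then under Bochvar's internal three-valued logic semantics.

½; ½

In Kleene's strong three-valued logic K3: y implies x = ½ implies ½ = ½
x implies (y implies x) = ½ implies ½ = ½
not (x implies (y implies x)) = not ½ = ½
In Bochvar's internal three-valued logic: y implies x = ½ implies ½ = ½  [any arg is the third value ⇒ result is the third value]
x implies (y implies x) = ½ implies ½ = ½
not (x implies (y implies x)) = not ½ = ½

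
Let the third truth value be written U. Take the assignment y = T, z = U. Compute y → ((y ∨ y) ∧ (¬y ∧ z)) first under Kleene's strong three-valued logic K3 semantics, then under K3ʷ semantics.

In Kleene's strong three-valued logic K3: y ∨ y = T ∨ T = T
¬y = ¬T = F
¬y ∧ z = F ∧ U = F
(y ∨ y) ∧ (¬y ∧ z) = T ∧ F = F
y → ((y ∨ y) ∧ (¬y ∧ z)) = T → F = F
In K3ʷ: y ∨ y = T ∨ T = T
¬y = ¬T = F
¬y ∧ z = F ∧ U = U
(y ∨ y) ∧ (¬y ∧ z) = T ∧ U = U
y → ((y ∨ y) ∧ (¬y ∧ z)) = T → U = U
They differ because Kleene's strong three-valued logic K3 and K3ʷ treat U differently under the binary connectives.

F; U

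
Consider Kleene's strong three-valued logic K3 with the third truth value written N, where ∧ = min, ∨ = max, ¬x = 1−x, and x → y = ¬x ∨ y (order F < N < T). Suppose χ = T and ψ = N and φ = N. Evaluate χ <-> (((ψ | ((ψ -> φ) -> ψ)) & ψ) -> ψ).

ψ -> φ = N -> N = N
(ψ -> φ) -> ψ = N -> N = N
ψ | ((ψ -> φ) -> ψ) = N | N = N
(ψ | ((ψ -> φ) -> ψ)) & ψ = N & N = N
((ψ | ((ψ -> φ) -> ψ)) & ψ) -> ψ = N -> N = N
χ <-> (((ψ | ((ψ -> φ) -> ψ)) & ψ) -> ψ) = T <-> N = N

N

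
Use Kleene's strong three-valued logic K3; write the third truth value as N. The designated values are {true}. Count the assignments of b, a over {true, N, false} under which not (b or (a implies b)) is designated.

Designated under: (b=false, a=true).

1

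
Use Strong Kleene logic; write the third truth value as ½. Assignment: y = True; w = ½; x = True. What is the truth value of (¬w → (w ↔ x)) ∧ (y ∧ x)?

½

¬w = ¬½ = ½
w ↔ x = ½ ↔ True = ½
¬w → (w ↔ x) = ½ → ½ = ½  [¬½ ∨ ½]
y ∧ x = True ∧ True = True
(¬w → (w ↔ x)) ∧ (y ∧ x) = ½ ∧ True = ½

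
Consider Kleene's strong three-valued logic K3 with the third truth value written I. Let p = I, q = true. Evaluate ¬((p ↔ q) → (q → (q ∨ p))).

p ↔ q = I ↔ true = I
q ∨ p = true ∨ I = true
q → (q ∨ p) = true → true = true
(p ↔ q) → (q → (q ∨ p)) = I → true = true  [¬I ∨ true]
¬((p ↔ q) → (q → (q ∨ p))) = ¬true = false

false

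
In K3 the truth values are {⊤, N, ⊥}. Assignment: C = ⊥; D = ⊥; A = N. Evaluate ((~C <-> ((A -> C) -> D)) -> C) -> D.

N

~C = ~⊥ = ⊤
A -> C = N -> ⊥ = N  [~N | ⊥]
(A -> C) -> D = N -> ⊥ = N
~C <-> ((A -> C) -> D) = ⊤ <-> N = N
(~C <-> ((A -> C) -> D)) -> C = N -> ⊥ = N
((~C <-> ((A -> C) -> D)) -> C) -> D = N -> ⊥ = N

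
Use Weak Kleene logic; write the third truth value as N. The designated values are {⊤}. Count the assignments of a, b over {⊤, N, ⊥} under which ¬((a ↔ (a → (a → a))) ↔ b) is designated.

Designated under: (a=⊤, b=⊥); (a=⊥, b=⊤).

2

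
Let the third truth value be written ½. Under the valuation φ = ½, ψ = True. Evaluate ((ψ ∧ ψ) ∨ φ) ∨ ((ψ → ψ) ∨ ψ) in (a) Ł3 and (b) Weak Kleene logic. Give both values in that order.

True; ½

In Ł3: ψ ∧ ψ = True ∧ True = True
(ψ ∧ ψ) ∨ φ = True ∨ ½ = True
ψ → ψ = True → True = True
(ψ → ψ) ∨ ψ = True ∨ True = True
((ψ ∧ ψ) ∨ φ) ∨ ((ψ → ψ) ∨ ψ) = True ∨ True = True
In Weak Kleene logic: ψ ∧ ψ = True ∧ True = True
(ψ ∧ ψ) ∨ φ = True ∨ ½ = ½
ψ → ψ = True → True = True
(ψ → ψ) ∨ ψ = True ∨ True = True
((ψ ∧ ψ) ∨ φ) ∨ ((ψ → ψ) ∨ ψ) = ½ ∨ True = ½
They differ because Ł3 and Weak Kleene logic treat ½ differently under the binary connectives.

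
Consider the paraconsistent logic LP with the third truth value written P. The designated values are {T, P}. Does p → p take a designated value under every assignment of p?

Yes

Every assignment of p over {T, P, F} gives a value in {T, P}.
In particular, with p=P: p → p = P.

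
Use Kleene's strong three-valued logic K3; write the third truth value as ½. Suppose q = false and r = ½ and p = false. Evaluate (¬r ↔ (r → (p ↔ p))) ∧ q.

false

¬r = ¬½ = ½
p ↔ p = false ↔ false = true
r → (p ↔ p) = ½ → true = true
¬r ↔ (r → (p ↔ p)) = ½ ↔ true = ½
(¬r ↔ (r → (p ↔ p))) ∧ q = ½ ∧ false = false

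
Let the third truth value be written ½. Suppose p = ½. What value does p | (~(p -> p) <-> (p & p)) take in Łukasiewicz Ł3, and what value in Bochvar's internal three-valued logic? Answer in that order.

In Łukasiewicz Ł3: p -> p = ½ -> ½ = true
~(p -> p) = ~true = false
p & p = ½ & ½ = ½
~(p -> p) <-> (p & p) = false <-> ½ = ½
p | (~(p -> p) <-> (p & p)) = ½ | ½ = ½
In Bochvar's internal three-valued logic: p -> p = ½ -> ½ = ½  [any arg is the third value ⇒ result is the third value]
~(p -> p) = ~½ = ½
p & p = ½ & ½ = ½
~(p -> p) <-> (p & p) = ½ <-> ½ = ½
p | (~(p -> p) <-> (p & p)) = ½ | ½ = ½

½; ½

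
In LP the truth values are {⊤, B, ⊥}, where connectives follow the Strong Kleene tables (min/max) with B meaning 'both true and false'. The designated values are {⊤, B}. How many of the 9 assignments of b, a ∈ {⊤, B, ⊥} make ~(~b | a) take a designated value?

4

Designated under: (b=⊤, a=B); (b=⊤, a=⊥); (b=B, a=B); (b=B, a=⊥).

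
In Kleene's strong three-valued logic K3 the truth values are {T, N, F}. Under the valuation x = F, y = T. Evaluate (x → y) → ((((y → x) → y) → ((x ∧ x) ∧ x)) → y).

x → y = F → T = T
y → x = T → F = F
(y → x) → y = F → T = T
x ∧ x = F ∧ F = F
(x ∧ x) ∧ x = F ∧ F = F
((y → x) → y) → ((x ∧ x) ∧ x) = T → F = F
(((y → x) → y) → ((x ∧ x) ∧ x)) → y = F → T = T
(x → y) → ((((y → x) → y) → ((x ∧ x) ∧ x)) → y) = T → T = T

T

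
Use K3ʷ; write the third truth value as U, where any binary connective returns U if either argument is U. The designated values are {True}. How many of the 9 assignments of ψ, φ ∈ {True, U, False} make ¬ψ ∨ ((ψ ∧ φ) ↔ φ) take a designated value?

Designated under: (ψ=True, φ=True); (ψ=True, φ=False); (ψ=False, φ=True); (ψ=False, φ=False).

4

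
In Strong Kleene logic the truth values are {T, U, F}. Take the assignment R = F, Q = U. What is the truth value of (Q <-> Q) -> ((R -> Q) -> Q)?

U

Q <-> Q = U <-> U = U
R -> Q = F -> U = T  [~F | U]
(R -> Q) -> Q = T -> U = U
(Q <-> Q) -> ((R -> Q) -> Q) = U -> U = U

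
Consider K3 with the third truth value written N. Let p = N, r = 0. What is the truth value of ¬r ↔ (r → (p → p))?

1

¬r = ¬0 = 1
p → p = N → N = N  [¬N ∨ N]
r → (p → p) = 0 → N = 1
¬r ↔ (r → (p → p)) = 1 ↔ 1 = 1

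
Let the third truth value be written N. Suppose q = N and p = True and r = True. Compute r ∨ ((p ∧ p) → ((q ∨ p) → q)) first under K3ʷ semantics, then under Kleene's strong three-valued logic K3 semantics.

In K3ʷ: p ∧ p = True ∧ True = True
q ∨ p = N ∨ True = N
(q ∨ p) → q = N → N = N  [any arg is the third value ⇒ result is the third value]
(p ∧ p) → ((q ∨ p) → q) = True → N = N
r ∨ ((p ∧ p) → ((q ∨ p) → q)) = True ∨ N = N
In Kleene's strong three-valued logic K3: p ∧ p = True ∧ True = True
q ∨ p = N ∨ True = True
(q ∨ p) → q = True → N = N
(p ∧ p) → ((q ∨ p) → q) = True → N = N
r ∨ ((p ∧ p) → ((q ∨ p) → q)) = True ∨ N = True
They differ because K3ʷ and Kleene's strong three-valued logic K3 treat N differently under the binary connectives.

N; True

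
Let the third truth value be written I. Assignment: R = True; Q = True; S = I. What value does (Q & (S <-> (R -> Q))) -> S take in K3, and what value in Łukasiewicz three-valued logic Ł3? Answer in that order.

In K3: R -> Q = True -> True = True
S <-> (R -> Q) = I <-> True = I
Q & (S <-> (R -> Q)) = True & I = I
(Q & (S <-> (R -> Q))) -> S = I -> I = I  [~I | I]
In Łukasiewicz three-valued logic Ł3: R -> Q = True -> True = True
S <-> (R -> Q) = I <-> True = I
Q & (S <-> (R -> Q)) = True & I = I
(Q & (S <-> (R -> Q))) -> S = I -> I = True
They differ because K3 and Łukasiewicz three-valued logic Ł3 treat I differently under implication.

I; True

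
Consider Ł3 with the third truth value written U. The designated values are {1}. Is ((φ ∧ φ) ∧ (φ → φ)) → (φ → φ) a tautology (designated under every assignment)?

Yes

Every assignment of φ over {1, U, 0} gives a value in {1}.
In particular, with φ=U: ((φ ∧ φ) ∧ (φ → φ)) → (φ → φ) = 1.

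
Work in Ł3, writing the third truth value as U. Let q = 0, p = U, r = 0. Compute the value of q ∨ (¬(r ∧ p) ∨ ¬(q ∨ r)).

1

r ∧ p = 0 ∧ U = 0
¬(r ∧ p) = ¬0 = 1
q ∨ r = 0 ∨ 0 = 0
¬(q ∨ r) = ¬0 = 1
¬(r ∧ p) ∨ ¬(q ∨ r) = 1 ∨ 1 = 1
q ∨ (¬(r ∧ p) ∨ ¬(q ∨ r)) = 0 ∨ 1 = 1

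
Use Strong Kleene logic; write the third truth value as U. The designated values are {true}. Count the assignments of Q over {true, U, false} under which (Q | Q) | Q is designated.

Q=true: true ✓
Q=U: U ·
Q=false: false ·

1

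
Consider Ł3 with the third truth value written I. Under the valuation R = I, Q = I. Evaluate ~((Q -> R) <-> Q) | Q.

I

Q -> R = I -> I = True  [min(1, 1−½+½)]
(Q -> R) <-> Q = True <-> I = I
~((Q -> R) <-> Q) = ~I = I
~((Q -> R) <-> Q) | Q = I | I = I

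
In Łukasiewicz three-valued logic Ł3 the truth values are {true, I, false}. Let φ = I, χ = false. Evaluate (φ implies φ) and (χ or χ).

false

φ implies φ = I implies I = true  [min(1, 1−½+½)]
χ or χ = false or false = false
(φ implies φ) and (χ or χ) = true and false = false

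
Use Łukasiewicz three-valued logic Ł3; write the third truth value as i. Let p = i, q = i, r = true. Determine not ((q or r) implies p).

q or r = i or true = true
(q or r) implies p = true implies i = i  [min(1, 1−1+½)]
not ((q or r) implies p) = not i = i

i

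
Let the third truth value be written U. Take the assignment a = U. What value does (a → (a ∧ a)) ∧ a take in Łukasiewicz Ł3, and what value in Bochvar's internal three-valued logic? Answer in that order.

U; U

In Łukasiewicz Ł3: a ∧ a = U ∧ U = U
a → (a ∧ a) = U → U = True  [min(1, 1−½+½)]
(a → (a ∧ a)) ∧ a = True ∧ U = U
In Bochvar's internal three-valued logic: a ∧ a = U ∧ U = U
a → (a ∧ a) = U → U = U  [any arg is the third value ⇒ result is the third value]
(a → (a ∧ a)) ∧ a = U ∧ U = U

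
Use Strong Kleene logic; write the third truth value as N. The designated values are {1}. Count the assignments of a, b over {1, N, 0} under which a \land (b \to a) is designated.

3

Designated under: (a=1, b=1); (a=1, b=N); (a=1, b=0).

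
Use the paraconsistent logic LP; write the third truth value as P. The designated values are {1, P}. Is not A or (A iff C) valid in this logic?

No

Countermodel: A=1, C=0 gives 0, which is not designated.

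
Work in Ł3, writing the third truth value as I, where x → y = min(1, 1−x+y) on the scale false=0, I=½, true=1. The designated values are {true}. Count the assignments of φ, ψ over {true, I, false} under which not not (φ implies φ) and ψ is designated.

Designated under: (φ=true, ψ=true); (φ=I, ψ=true); (φ=false, ψ=true).

3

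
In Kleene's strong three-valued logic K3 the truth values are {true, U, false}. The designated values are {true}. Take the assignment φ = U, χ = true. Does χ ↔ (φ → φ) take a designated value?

No

φ → φ = U → U = U  [¬U ∨ U]
χ ↔ (φ → φ) = true ↔ U = U
U ∉ {true}.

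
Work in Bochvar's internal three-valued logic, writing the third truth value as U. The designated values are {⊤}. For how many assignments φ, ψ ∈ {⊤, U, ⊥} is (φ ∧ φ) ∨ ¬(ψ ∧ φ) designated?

Designated under: (φ=⊤, ψ=⊤); (φ=⊤, ψ=⊥); (φ=⊥, ψ=⊤); (φ=⊥, ψ=⊥).

4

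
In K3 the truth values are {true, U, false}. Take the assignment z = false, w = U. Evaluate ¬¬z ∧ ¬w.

¬z = ¬false = true
¬¬z = ¬true = false
¬w = ¬U = U
¬¬z ∧ ¬w = false ∧ U = false

false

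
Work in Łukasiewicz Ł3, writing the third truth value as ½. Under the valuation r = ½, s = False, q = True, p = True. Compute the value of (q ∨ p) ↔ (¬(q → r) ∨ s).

½

q ∨ p = True ∨ True = True
q → r = True → ½ = ½
¬(q → r) = ¬½ = ½
¬(q → r) ∨ s = ½ ∨ False = ½
(q ∨ p) ↔ (¬(q → r) ∨ s) = True ↔ ½ = ½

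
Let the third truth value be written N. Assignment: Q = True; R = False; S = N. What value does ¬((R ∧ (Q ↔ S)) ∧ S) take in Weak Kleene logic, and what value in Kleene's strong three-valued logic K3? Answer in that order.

In Weak Kleene logic: Q ↔ S = True ↔ N = N
R ∧ (Q ↔ S) = False ∧ N = N
(R ∧ (Q ↔ S)) ∧ S = N ∧ N = N
¬((R ∧ (Q ↔ S)) ∧ S) = ¬N = N
In Kleene's strong three-valued logic K3: Q ↔ S = True ↔ N = N
R ∧ (Q ↔ S) = False ∧ N = False
(R ∧ (Q ↔ S)) ∧ S = False ∧ N = False
¬((R ∧ (Q ↔ S)) ∧ S) = ¬False = True
They differ because Weak Kleene logic and Kleene's strong three-valued logic K3 treat N differently under the binary connectives.

N; True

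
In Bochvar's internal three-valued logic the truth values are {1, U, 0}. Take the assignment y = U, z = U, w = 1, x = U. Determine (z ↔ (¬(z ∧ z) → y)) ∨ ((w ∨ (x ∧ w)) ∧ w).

U

z ∧ z = U ∧ U = U
¬(z ∧ z) = ¬U = U
¬(z ∧ z) → y = U → U = U  [any arg is the third value ⇒ result is the third value]
z ↔ (¬(z ∧ z) → y) = U ↔ U = U
x ∧ w = U ∧ 1 = U
w ∨ (x ∧ w) = 1 ∨ U = U
(w ∨ (x ∧ w)) ∧ w = U ∧ 1 = U
(z ↔ (¬(z ∧ z) → y)) ∨ ((w ∨ (x ∧ w)) ∧ w) = U ∨ U = U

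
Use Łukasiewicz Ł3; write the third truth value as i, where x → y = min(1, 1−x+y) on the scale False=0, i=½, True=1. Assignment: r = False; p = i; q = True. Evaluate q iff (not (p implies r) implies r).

p implies r = i implies False = i  [min(1, 1−½+0)]
not (p implies r) = not i = i
not (p implies r) implies r = i implies False = i
q iff (not (p implies r) implies r) = True iff i = i

i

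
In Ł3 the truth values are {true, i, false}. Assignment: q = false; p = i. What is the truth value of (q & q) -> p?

true

q & q = false & false = false
(q & q) -> p = false -> i = true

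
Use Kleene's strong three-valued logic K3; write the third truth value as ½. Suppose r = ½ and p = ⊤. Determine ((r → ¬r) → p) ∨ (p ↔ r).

¬r = ¬½ = ½
r → ¬r = ½ → ½ = ½  [¬½ ∨ ½]
(r → ¬r) → p = ½ → ⊤ = ⊤
p ↔ r = ⊤ ↔ ½ = ½
((r → ¬r) → p) ∨ (p ↔ r) = ⊤ ∨ ½ = ⊤

⊤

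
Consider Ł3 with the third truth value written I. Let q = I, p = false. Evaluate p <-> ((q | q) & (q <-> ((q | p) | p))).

I

q | q = I | I = I
q | p = I | false = I
(q | p) | p = I | false = I
q <-> ((q | p) | p) = I <-> I = true  [1 − |½−½|]
(q | q) & (q <-> ((q | p) | p)) = I & true = I
p <-> ((q | q) & (q <-> ((q | p) | p))) = false <-> I = I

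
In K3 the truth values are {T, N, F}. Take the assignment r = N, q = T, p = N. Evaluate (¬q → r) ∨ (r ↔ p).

¬q = ¬T = F
¬q → r = F → N = T
r ↔ p = N ↔ N = N
(¬q → r) ∨ (r ↔ p) = T ∨ N = T

T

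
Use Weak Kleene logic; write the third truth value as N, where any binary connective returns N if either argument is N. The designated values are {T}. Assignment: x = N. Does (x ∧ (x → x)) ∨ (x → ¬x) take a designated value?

No

x → x = N → N = N  [any arg is the third value ⇒ result is the third value]
x ∧ (x → x) = N ∧ N = N
¬x = ¬N = N
x → ¬x = N → N = N
(x ∧ (x → x)) ∨ (x → ¬x) = N ∨ N = N
N ∉ {T}.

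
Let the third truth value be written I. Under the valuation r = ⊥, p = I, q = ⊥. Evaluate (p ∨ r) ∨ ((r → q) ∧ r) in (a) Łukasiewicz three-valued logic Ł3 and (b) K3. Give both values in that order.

I; I

In Łukasiewicz three-valued logic Ł3: p ∨ r = I ∨ ⊥ = I
r → q = ⊥ → ⊥ = ⊤
(r → q) ∧ r = ⊤ ∧ ⊥ = ⊥
(p ∨ r) ∨ ((r → q) ∧ r) = I ∨ ⊥ = I
In K3: p ∨ r = I ∨ ⊥ = I
r → q = ⊥ → ⊥ = ⊤
(r → q) ∧ r = ⊤ ∧ ⊥ = ⊥
(p ∨ r) ∨ ((r → q) ∧ r) = I ∨ ⊥ = I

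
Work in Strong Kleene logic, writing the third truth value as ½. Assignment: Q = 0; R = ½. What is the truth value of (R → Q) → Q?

½

R → Q = ½ → 0 = ½
(R → Q) → Q = ½ → 0 = ½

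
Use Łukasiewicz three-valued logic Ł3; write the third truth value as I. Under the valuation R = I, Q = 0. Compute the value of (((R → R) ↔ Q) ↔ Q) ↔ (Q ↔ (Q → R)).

0

R → R = I → I = 1  [min(1, 1−½+½)]
(R → R) ↔ Q = 1 ↔ 0 = 0
((R → R) ↔ Q) ↔ Q = 0 ↔ 0 = 1
Q → R = 0 → I = 1
Q ↔ (Q → R) = 0 ↔ 1 = 0
(((R → R) ↔ Q) ↔ Q) ↔ (Q ↔ (Q → R)) = 1 ↔ 0 = 0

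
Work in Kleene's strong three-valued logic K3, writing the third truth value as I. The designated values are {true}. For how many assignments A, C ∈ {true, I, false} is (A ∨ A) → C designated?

5

Of the 9 assignments, 5 give a value in {true}.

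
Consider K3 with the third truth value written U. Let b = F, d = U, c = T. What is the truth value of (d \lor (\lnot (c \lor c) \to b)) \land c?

c \lor c = T \lor T = T
\lnot (c \lor c) = \lnot T = F
\lnot (c \lor c) \to b = F \to F = T
d \lor (\lnot (c \lor c) \to b) = U \lor T = T
(d \lor (\lnot (c \lor c) \to b)) \land c = T \land T = T

T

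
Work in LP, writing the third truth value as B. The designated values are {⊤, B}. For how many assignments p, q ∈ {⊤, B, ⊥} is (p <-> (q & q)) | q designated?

8

Of the 9 assignments, 8 give a value in {⊤, B}.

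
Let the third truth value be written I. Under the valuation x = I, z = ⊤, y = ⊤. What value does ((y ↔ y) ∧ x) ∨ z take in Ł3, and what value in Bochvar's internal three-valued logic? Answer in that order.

In Ł3: y ↔ y = ⊤ ↔ ⊤ = ⊤
(y ↔ y) ∧ x = ⊤ ∧ I = I
((y ↔ y) ∧ x) ∨ z = I ∨ ⊤ = ⊤
In Bochvar's internal three-valued logic: y ↔ y = ⊤ ↔ ⊤ = ⊤
(y ↔ y) ∧ x = ⊤ ∧ I = I
((y ↔ y) ∧ x) ∨ z = I ∨ ⊤ = I
They differ because Ł3 and Bochvar's internal three-valued logic treat I differently under the binary connectives.

⊤; I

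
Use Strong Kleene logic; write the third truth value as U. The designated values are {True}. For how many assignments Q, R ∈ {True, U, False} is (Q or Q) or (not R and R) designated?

3

Designated under: (Q=True, R=True); (Q=True, R=U); (Q=True, R=False).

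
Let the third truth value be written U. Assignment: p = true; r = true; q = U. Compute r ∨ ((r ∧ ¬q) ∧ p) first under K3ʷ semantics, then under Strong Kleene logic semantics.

In K3ʷ: ¬q = ¬U = U
r ∧ ¬q = true ∧ U = U
(r ∧ ¬q) ∧ p = U ∧ true = U
r ∨ ((r ∧ ¬q) ∧ p) = true ∨ U = U
In Strong Kleene logic: ¬q = ¬U = U
r ∧ ¬q = true ∧ U = U
(r ∧ ¬q) ∧ p = U ∧ true = U
r ∨ ((r ∧ ¬q) ∧ p) = true ∨ U = true
They differ because K3ʷ and Strong Kleene logic treat U differently under the binary connectives.

U; true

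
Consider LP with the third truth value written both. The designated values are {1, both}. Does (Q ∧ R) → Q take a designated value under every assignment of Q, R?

Every assignment of Q, R over {1, both, 0} gives a value in {1, both}.
In particular, with Q=both, R=both: (Q ∧ R) → Q = both.

Yes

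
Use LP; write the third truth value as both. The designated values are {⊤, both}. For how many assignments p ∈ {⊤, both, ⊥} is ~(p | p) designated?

2

p=⊤: ⊥ ·
p=both: both ✓
p=⊥: ⊤ ✓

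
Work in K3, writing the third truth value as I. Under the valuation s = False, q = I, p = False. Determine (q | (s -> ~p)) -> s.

~p = ~False = True
s -> ~p = False -> True = True
q | (s -> ~p) = I | True = True
(q | (s -> ~p)) -> s = True -> False = False

False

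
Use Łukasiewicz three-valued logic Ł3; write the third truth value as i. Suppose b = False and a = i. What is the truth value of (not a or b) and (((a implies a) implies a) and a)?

i

not a = not i = i
not a or b = i or False = i
a implies a = i implies i = True
(a implies a) implies a = True implies i = i
((a implies a) implies a) and a = i and i = i
(not a or b) and (((a implies a) implies a) and a) = i and i = i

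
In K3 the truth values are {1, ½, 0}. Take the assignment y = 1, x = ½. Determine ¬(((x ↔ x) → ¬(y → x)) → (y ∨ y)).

x ↔ x = ½ ↔ ½ = ½
y → x = 1 → ½ = ½  [¬1 ∨ ½]
¬(y → x) = ¬½ = ½
(x ↔ x) → ¬(y → x) = ½ → ½ = ½
y ∨ y = 1 ∨ 1 = 1
((x ↔ x) → ¬(y → x)) → (y ∨ y) = ½ → 1 = 1
¬(((x ↔ x) → ¬(y → x)) → (y ∨ y)) = ¬1 = 0

0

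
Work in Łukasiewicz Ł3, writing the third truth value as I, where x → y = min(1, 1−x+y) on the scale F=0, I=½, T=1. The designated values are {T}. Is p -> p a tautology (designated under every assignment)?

Every assignment of p over {T, I, F} gives a value in {T}.
In particular, with p=I: p -> p = T.

Yes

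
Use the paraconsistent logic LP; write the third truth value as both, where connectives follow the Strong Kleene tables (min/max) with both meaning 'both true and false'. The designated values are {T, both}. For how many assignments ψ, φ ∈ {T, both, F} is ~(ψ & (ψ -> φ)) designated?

8

Of the 9 assignments, 8 give a value in {T, both}.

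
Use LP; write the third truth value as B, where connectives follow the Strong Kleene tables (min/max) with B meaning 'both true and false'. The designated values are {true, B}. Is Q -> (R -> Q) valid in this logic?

Yes

Every assignment of Q, R over {true, B, false} gives a value in {true, B}.
In particular, with Q=B, R=B: Q -> (R -> Q) = B.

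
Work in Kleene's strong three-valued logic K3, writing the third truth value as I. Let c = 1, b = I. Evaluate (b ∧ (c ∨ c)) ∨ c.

1

c ∨ c = 1 ∨ 1 = 1
b ∧ (c ∨ c) = I ∧ 1 = I
(b ∧ (c ∨ c)) ∨ c = I ∨ 1 = 1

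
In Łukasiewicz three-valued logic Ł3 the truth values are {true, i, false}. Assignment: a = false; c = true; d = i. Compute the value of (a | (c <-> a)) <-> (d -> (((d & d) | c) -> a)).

i

c <-> a = true <-> false = false
a | (c <-> a) = false | false = false
d & d = i & i = i
(d & d) | c = i | true = true
((d & d) | c) -> a = true -> false = false
d -> (((d & d) | c) -> a) = i -> false = i  [min(1, 1−½+0)]
(a | (c <-> a)) <-> (d -> (((d & d) | c) -> a)) = false <-> i = i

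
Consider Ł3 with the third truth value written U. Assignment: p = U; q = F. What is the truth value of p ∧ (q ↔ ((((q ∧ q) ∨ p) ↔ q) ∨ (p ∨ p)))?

U

q ∧ q = F ∧ F = F
(q ∧ q) ∨ p = F ∨ U = U
((q ∧ q) ∨ p) ↔ q = U ↔ F = U
p ∨ p = U ∨ U = U
(((q ∧ q) ∨ p) ↔ q) ∨ (p ∨ p) = U ∨ U = U
q ↔ ((((q ∧ q) ∨ p) ↔ q) ∨ (p ∨ p)) = F ↔ U = U
p ∧ (q ↔ ((((q ∧ q) ∨ p) ↔ q) ∨ (p ∨ p))) = U ∧ U = U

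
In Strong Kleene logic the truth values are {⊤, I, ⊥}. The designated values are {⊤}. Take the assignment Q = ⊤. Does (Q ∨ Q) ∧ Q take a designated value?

Q ∨ Q = ⊤ ∨ ⊤ = ⊤
(Q ∨ Q) ∧ Q = ⊤ ∧ ⊤ = ⊤
⊤ ∈ {⊤}.

Yes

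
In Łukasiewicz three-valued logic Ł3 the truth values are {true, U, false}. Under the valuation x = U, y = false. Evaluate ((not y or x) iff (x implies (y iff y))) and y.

false

not y = not false = true
not y or x = true or U = true
y iff y = false iff false = true
x implies (y iff y) = U implies true = true  [min(1, 1−½+1)]
(not y or x) iff (x implies (y iff y)) = true iff true = true
((not y or x) iff (x implies (y iff y))) and y = true and false = false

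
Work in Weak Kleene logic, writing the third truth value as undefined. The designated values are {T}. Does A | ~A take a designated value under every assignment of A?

Countermodel: A=undefined gives undefined, which is not designated.

No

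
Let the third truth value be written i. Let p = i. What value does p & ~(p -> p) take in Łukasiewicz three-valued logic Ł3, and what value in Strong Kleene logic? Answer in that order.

0; i

In Łukasiewicz three-valued logic Ł3: p -> p = i -> i = 1
~(p -> p) = ~1 = 0
p & ~(p -> p) = i & 0 = 0
In Strong Kleene logic: p -> p = i -> i = i  [~i | i]
~(p -> p) = ~i = i
p & ~(p -> p) = i & i = i
They differ because Łukasiewicz three-valued logic Ł3 and Strong Kleene logic treat i differently under implication.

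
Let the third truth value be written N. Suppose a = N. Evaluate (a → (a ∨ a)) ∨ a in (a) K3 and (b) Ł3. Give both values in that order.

N; true

In K3: a ∨ a = N ∨ N = N
a → (a ∨ a) = N → N = N  [¬N ∨ N]
(a → (a ∨ a)) ∨ a = N ∨ N = N
In Ł3: a ∨ a = N ∨ N = N
a → (a ∨ a) = N → N = true  [min(1, 1−½+½)]
(a → (a ∨ a)) ∨ a = true ∨ N = true
They differ because K3 and Ł3 treat N differently under implication.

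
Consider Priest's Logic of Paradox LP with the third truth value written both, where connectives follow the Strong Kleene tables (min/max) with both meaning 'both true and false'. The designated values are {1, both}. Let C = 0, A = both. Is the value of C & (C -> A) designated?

C -> A = 0 -> both = 1  [~0 | both]
C & (C -> A) = 0 & 1 = 0
0 ∉ {1, both}.

No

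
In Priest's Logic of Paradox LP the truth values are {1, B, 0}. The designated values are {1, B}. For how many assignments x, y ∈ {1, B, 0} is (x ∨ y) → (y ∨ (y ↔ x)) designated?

Of the 9 assignments, 8 give a value in {1, B}.

8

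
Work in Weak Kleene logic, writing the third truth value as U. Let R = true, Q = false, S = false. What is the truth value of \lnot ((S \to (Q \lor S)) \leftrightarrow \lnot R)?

Q \lor S = false \lor false = false
S \to (Q \lor S) = false \to false = true
\lnot R = \lnot true = false
(S \to (Q \lor S)) \leftrightarrow \lnot R = true \leftrightarrow false = false
\lnot ((S \to (Q \lor S)) \leftrightarrow \lnot R) = \lnot false = true

true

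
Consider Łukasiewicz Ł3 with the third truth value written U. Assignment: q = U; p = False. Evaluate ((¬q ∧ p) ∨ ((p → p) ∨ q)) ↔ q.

¬q = ¬U = U
¬q ∧ p = U ∧ False = False
p → p = False → False = True
(p → p) ∨ q = True ∨ U = True
(¬q ∧ p) ∨ ((p → p) ∨ q) = False ∨ True = True
((¬q ∧ p) ∨ ((p → p) ∨ q)) ↔ q = True ↔ U = U  [1 − |1−½|]

U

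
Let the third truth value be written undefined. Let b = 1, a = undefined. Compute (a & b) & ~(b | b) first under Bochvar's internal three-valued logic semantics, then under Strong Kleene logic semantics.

undefined; 0

In Bochvar's internal three-valued logic: a & b = undefined & 1 = undefined
b | b = 1 | 1 = 1
~(b | b) = ~1 = 0
(a & b) & ~(b | b) = undefined & 0 = undefined
In Strong Kleene logic: a & b = undefined & 1 = undefined
b | b = 1 | 1 = 1
~(b | b) = ~1 = 0
(a & b) & ~(b | b) = undefined & 0 = 0
They differ because Bochvar's internal three-valued logic and Strong Kleene logic treat undefined differently under the binary connectives.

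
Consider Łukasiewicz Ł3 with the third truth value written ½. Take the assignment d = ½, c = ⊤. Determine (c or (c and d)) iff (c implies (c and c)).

c and d = ⊤ and ½ = ½
c or (c and d) = ⊤ or ½ = ⊤
c and c = ⊤ and ⊤ = ⊤
c implies (c and c) = ⊤ implies ⊤ = ⊤
(c or (c and d)) iff (c implies (c and c)) = ⊤ iff ⊤ = ⊤

⊤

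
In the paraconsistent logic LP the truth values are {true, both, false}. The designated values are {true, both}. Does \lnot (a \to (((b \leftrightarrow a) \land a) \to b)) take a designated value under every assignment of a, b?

No

Countermodel: a=true, b=true gives false, which is not designated.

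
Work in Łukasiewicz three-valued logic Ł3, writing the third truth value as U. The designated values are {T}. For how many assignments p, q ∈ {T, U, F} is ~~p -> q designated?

Of the 9 assignments, 6 give a value in {T}.

6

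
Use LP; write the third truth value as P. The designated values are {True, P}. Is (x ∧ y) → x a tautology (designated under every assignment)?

Yes

Every assignment of x, y over {True, P, False} gives a value in {True, P}.
In particular, with x=P, y=P: (x ∧ y) → x = P.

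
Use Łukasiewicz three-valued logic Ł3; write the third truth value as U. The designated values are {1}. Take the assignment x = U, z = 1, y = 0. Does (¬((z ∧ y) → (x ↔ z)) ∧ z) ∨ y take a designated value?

No

z ∧ y = 1 ∧ 0 = 0
x ↔ z = U ↔ 1 = U
(z ∧ y) → (x ↔ z) = 0 → U = 1
¬((z ∧ y) → (x ↔ z)) = ¬1 = 0
¬((z ∧ y) → (x ↔ z)) ∧ z = 0 ∧ 1 = 0
(¬((z ∧ y) → (x ↔ z)) ∧ z) ∨ y = 0 ∨ 0 = 0
0 ∉ {1}.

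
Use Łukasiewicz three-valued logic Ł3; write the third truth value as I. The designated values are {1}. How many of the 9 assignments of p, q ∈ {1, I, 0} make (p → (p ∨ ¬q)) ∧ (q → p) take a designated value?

Of the 9 assignments, 6 give a value in {1}.

6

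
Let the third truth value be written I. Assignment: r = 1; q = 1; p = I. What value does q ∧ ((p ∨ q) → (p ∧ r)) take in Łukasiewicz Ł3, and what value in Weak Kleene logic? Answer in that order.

I; I

In Łukasiewicz Ł3: p ∨ q = I ∨ 1 = 1
p ∧ r = I ∧ 1 = I
(p ∨ q) → (p ∧ r) = 1 → I = I
q ∧ ((p ∨ q) → (p ∧ r)) = 1 ∧ I = I
In Weak Kleene logic: p ∨ q = I ∨ 1 = I
p ∧ r = I ∧ 1 = I
(p ∨ q) → (p ∧ r) = I → I = I
q ∧ ((p ∨ q) → (p ∧ r)) = 1 ∧ I = I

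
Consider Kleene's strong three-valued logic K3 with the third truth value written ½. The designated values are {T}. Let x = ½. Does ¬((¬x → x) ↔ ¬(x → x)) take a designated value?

¬x = ¬½ = ½
¬x → x = ½ → ½ = ½  [¬½ ∨ ½]
x → x = ½ → ½ = ½
¬(x → x) = ¬½ = ½
(¬x → x) ↔ ¬(x → x) = ½ ↔ ½ = ½
¬((¬x → x) ↔ ¬(x → x)) = ¬½ = ½
½ ∉ {T}.

No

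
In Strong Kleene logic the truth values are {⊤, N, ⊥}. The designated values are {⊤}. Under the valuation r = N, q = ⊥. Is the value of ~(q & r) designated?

Yes

q & r = ⊥ & N = ⊥
~(q & r) = ~⊥ = ⊤
⊤ ∈ {⊤}.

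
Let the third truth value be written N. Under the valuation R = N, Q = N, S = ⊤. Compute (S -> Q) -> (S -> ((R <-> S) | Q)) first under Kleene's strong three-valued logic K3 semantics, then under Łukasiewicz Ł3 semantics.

In Kleene's strong three-valued logic K3: S -> Q = ⊤ -> N = N  [~⊤ | N]
R <-> S = N <-> ⊤ = N
(R <-> S) | Q = N | N = N
S -> ((R <-> S) | Q) = ⊤ -> N = N
(S -> Q) -> (S -> ((R <-> S) | Q)) = N -> N = N
In Łukasiewicz Ł3: S -> Q = ⊤ -> N = N  [min(1, 1−1+½)]
R <-> S = N <-> ⊤ = N
(R <-> S) | Q = N | N = N
S -> ((R <-> S) | Q) = ⊤ -> N = N
(S -> Q) -> (S -> ((R <-> S) | Q)) = N -> N = ⊤
They differ because Kleene's strong three-valued logic K3 and Łukasiewicz Ł3 treat N differently under implication.

N; ⊤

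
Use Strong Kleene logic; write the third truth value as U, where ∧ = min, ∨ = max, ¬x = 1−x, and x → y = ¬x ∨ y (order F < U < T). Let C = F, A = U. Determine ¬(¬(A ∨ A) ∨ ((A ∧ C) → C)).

F

A ∨ A = U ∨ U = U
¬(A ∨ A) = ¬U = U
A ∧ C = U ∧ F = F
(A ∧ C) → C = F → F = T
¬(A ∨ A) ∨ ((A ∧ C) → C) = U ∨ T = T
¬(¬(A ∨ A) ∨ ((A ∧ C) → C)) = ¬T = F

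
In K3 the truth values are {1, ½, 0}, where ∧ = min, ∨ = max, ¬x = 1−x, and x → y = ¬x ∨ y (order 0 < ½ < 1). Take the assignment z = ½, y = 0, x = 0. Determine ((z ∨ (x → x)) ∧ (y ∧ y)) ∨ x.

0

x → x = 0 → 0 = 1
z ∨ (x → x) = ½ ∨ 1 = 1
y ∧ y = 0 ∧ 0 = 0
(z ∨ (x → x)) ∧ (y ∧ y) = 1 ∧ 0 = 0
((z ∨ (x → x)) ∧ (y ∧ y)) ∨ x = 0 ∨ 0 = 0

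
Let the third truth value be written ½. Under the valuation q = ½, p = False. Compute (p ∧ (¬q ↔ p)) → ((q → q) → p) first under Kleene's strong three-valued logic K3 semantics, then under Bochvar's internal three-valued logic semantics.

True; ½

In Kleene's strong three-valued logic K3: ¬q = ¬½ = ½
¬q ↔ p = ½ ↔ False = ½
p ∧ (¬q ↔ p) = False ∧ ½ = False
q → q = ½ → ½ = ½  [¬½ ∨ ½]
(q → q) → p = ½ → False = ½
(p ∧ (¬q ↔ p)) → ((q → q) → p) = False → ½ = True
In Bochvar's internal three-valued logic: ¬q = ¬½ = ½
¬q ↔ p = ½ ↔ False = ½
p ∧ (¬q ↔ p) = False ∧ ½ = ½
q → q = ½ → ½ = ½
(q → q) → p = ½ → False = ½
(p ∧ (¬q ↔ p)) → ((q → q) → p) = ½ → ½ = ½
They differ because Kleene's strong three-valued logic K3 and Bochvar's internal three-valued logic treat ½ differently under the binary connectives.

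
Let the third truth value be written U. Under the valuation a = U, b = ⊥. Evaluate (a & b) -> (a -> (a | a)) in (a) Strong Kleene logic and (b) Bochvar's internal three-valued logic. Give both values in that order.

⊤; U

In Strong Kleene logic: a & b = U & ⊥ = ⊥
a | a = U | U = U
a -> (a | a) = U -> U = U  [~U | U]
(a & b) -> (a -> (a | a)) = ⊥ -> U = ⊤
In Bochvar's internal three-valued logic: a & b = U & ⊥ = U
a | a = U | U = U
a -> (a | a) = U -> U = U  [any arg is the third value ⇒ result is the third value]
(a & b) -> (a -> (a | a)) = U -> U = U
They differ because Strong Kleene logic and Bochvar's internal three-valued logic treat U differently under the binary connectives.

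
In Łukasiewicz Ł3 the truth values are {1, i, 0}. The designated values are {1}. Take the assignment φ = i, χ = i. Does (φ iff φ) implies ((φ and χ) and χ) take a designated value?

No

φ iff φ = i iff i = 1
φ and χ = i and i = i
(φ and χ) and χ = i and i = i
(φ iff φ) implies ((φ and χ) and χ) = 1 implies i = i
i ∉ {1}.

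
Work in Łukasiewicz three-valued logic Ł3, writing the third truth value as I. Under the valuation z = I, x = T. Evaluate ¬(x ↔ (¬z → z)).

F

¬z = ¬I = I
¬z → z = I → I = T  [min(1, 1−½+½)]
x ↔ (¬z → z) = T ↔ T = T
¬(x ↔ (¬z → z)) = ¬T = F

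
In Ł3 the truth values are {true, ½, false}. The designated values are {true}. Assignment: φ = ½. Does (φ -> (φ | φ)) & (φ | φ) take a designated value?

No

φ | φ = ½ | ½ = ½
φ -> (φ | φ) = ½ -> ½ = true
φ | φ = ½ | ½ = ½
(φ -> (φ | φ)) & (φ | φ) = true & ½ = ½
½ ∉ {true}.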